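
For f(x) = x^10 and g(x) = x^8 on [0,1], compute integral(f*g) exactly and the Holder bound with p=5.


Step 1: Exact integral of f*g = integral(x^18, 0, 1) = 1/19
     = 0.052632
Step 2: Holder bound with p=5, q=1.25:
  ||f||_p = (integral x^50 dx)^(1/5) = (1/51)^(1/5) = 0.455497
  ||g||_q = (integral x^10 dx)^(1/1.25) = (1/11)^(1/1.25) = 0.146854
Step 3: Holder bound = ||f||_p * ||g||_q = 0.455497 * 0.146854 = 0.066892
Verification: 0.052632 <= 0.066892 (Holder holds)


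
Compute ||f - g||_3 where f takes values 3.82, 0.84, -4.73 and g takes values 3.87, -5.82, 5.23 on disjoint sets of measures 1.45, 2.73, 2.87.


Step 1: Compute differences f_i - g_i:
  3.82 - 3.87 = -0.05
  0.84 - -5.82 = 6.66
  -4.73 - 5.23 = -9.96
Step 2: Compute |diff|^3 * measure for each set:
  |-0.05|^3 * 1.45 = 1.250000e-04 * 1.45 = 1.812500e-04
  |6.66|^3 * 2.73 = 295.408296 * 2.73 = 806.464648
  |-9.96|^3 * 2.87 = 988.047936 * 2.87 = 2835.697576
Step 3: Sum = 3642.162406
Step 4: ||f-g||_3 = (3642.162406)^(1/3) = 15.385789


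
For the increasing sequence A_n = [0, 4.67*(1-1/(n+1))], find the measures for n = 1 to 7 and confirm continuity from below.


By continuity of measure from below: if A_n increases to A, then m(A_n) -> m(A).
Here A = [0, 4.67], so m(A) = 4.67
Step 1: a_1 = 4.67*(1 - 1/2) = 2.335, m(A_1) = 2.335
Step 2: a_2 = 4.67*(1 - 1/3) = 3.1133, m(A_2) = 3.1133
Step 3: a_3 = 4.67*(1 - 1/4) = 3.5025, m(A_3) = 3.5025
Step 4: a_4 = 4.67*(1 - 1/5) = 3.736, m(A_4) = 3.736
Step 5: a_5 = 4.67*(1 - 1/6) = 3.8917, m(A_5) = 3.8917
Step 6: a_6 = 4.67*(1 - 1/7) = 4.0029, m(A_6) = 4.0029
Step 7: a_7 = 4.67*(1 - 1/8) = 4.0862, m(A_7) = 4.0862
Limit: m(A_n) -> m([0,4.67]) = 4.67


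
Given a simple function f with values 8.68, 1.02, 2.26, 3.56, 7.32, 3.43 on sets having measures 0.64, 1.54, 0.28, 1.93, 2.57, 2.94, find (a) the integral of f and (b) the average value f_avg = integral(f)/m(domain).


Step 1: Integral = sum(value_i * measure_i)
= 8.68*0.64 + 1.02*1.54 + 2.26*0.28 + 3.56*1.93 + 7.32*2.57 + 3.43*2.94
= 5.5552 + 1.5708 + 0.6328 + 6.8708 + 18.8124 + 10.0842
= 43.5262
Step 2: Total measure of domain = 0.64 + 1.54 + 0.28 + 1.93 + 2.57 + 2.94 = 9.9
Step 3: Average value = 43.5262 / 9.9 = 4.396586


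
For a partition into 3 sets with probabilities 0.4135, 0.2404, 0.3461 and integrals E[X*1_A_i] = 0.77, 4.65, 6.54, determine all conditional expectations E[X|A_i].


For each cell A_i: E[X|A_i] = E[X*1_A_i] / P(A_i)
Step 1: E[X|A_1] = 0.77 / 0.4135 = 1.862152
Step 2: E[X|A_2] = 4.65 / 0.2404 = 19.342762
Step 3: E[X|A_3] = 6.54 / 0.3461 = 18.896273
Verification: E[X] = sum E[X*1_A_i] = 0.77 + 4.65 + 6.54 = 11.96


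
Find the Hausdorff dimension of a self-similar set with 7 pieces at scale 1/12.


For a self-similar set with N copies scaled by 1/r:
dim_H = log(N)/log(r) = log(7)/log(12)
= 1.94591/2.484907
= 0.783092


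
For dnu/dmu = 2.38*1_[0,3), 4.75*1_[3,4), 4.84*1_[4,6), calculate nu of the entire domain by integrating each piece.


Integrate each piece of the Radon-Nikodym derivative:
Step 1: integral_0^3 2.38 dx = 2.38*(3-0) = 2.38*3 = 7.14
Step 2: integral_3^4 4.75 dx = 4.75*(4-3) = 4.75*1 = 4.75
Step 3: integral_4^6 4.84 dx = 4.84*(6-4) = 4.84*2 = 9.68
Total: 7.14 + 4.75 + 9.68 = 21.57


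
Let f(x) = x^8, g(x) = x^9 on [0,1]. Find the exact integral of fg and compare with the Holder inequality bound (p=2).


Step 1: Exact integral of f*g = integral(x^17, 0, 1) = 1/18
     = 0.055556
Step 2: Holder bound with p=2, q=2:
  ||f||_p = (integral x^16 dx)^(1/2) = (1/17)^(1/2) = 0.242536
  ||g||_q = (integral x^18 dx)^(1/2) = (1/19)^(1/2) = 0.229416
Step 3: Holder bound = ||f||_p * ||g||_q = 0.242536 * 0.229416 = 0.055641
Verification: 0.055556 <= 0.055641 (Holder holds)


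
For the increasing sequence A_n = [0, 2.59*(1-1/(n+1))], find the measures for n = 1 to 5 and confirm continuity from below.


By continuity of measure from below: if A_n increases to A, then m(A_n) -> m(A).
Here A = [0, 2.59], so m(A) = 2.59
Step 1: a_1 = 2.59*(1 - 1/2) = 1.295, m(A_1) = 1.295
Step 2: a_2 = 2.59*(1 - 1/3) = 1.7267, m(A_2) = 1.7267
Step 3: a_3 = 2.59*(1 - 1/4) = 1.9425, m(A_3) = 1.9425
Step 4: a_4 = 2.59*(1 - 1/5) = 2.072, m(A_4) = 2.072
Step 5: a_5 = 2.59*(1 - 1/6) = 2.1583, m(A_5) = 2.1583
Limit: m(A_n) -> m([0,2.59]) = 2.59


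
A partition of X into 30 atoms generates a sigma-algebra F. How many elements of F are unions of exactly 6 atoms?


Each element of F is a union of some subset of the 30 atoms.
Elements that are unions of exactly 6 atoms correspond to 6-element subsets of the 30 atoms.
Count = C(30, 6) = 30! / (6! * 24!) = 593775.


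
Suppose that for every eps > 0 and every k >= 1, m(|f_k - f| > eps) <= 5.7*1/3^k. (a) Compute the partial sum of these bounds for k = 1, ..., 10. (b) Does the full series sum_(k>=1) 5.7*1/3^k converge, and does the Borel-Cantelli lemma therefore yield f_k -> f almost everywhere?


Step 1: List the terms 5.7*1/3^k for k = 1 to 10:
  k=1: 1.9
  k=2: 0.633333
  k=3: 0.211111
  k=4: 0.07037
  k=5: 0.023457
  k=6: 0.007819
  k=7: 0.002606
  k=8: 8.687700e-04
  k=9: 2.895900e-04
  k=10: 9.653000e-05
Step 2: Partial sum = 1.9 + 0.633333 + 0.211111 + 0.07037 + 0.023457 + 0.007819 + 0.002606 + 8.687700e-04 + 2.895900e-04 + 9.653000e-05
     = 2.849952
Step 3: The full series sum_(k>=1) 5.7*1/3^k converges (geometric series with ratio 1/3 < 1; a constant multiple of a convergent series converges).
Step 4: Fix eps > 0. Since sum_k m(|f_k - f| > eps) < infinity, the Borel-Cantelli lemma gives
        m(limsup_k {|f_k - f| > eps}) = 0, i.e. for a.e. x, |f_k(x) - f(x)| <= eps for all large k.
        Applying this with eps = 1/j for j = 1, 2, ... and intersecting the countably many full-measure sets,
        for a.e. x we get limsup_k |f_k(x) - f(x)| <= 1/j for every j, hence f_k -> f almost everywhere.
Conclusion: series converges; Borel-Cantelli yields f_k -> f a.e.


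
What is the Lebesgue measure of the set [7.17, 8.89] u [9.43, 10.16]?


For pairwise disjoint intervals, m(union) = sum of lengths.
= (8.89 - 7.17) + (10.16 - 9.43)
= 1.72 + 0.73
= 2.45


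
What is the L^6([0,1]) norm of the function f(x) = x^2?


Step 1: ||f||_6 = (integral_0^1 |x^2|^6 dx)^(1/6)
     = (integral_0^1 x^12 dx)^(1/6)
Step 2: integral_0^1 x^12 dx = [x^13/(13)] from 0 to 1 = 1^13/13
     = 1/13 = 0.076923
Step 3: ||f||_6 = (0.076923)^(1/6) = 0.652143


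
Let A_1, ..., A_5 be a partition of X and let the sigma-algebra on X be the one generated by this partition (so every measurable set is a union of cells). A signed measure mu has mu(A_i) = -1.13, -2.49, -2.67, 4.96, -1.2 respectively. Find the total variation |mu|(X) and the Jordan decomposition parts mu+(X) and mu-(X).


Step 1: Every measurable set is a union of atoms (the cells / points), so a Hahn decomposition is
  obtained by grouping atoms by sign: P = union of atoms with mu > 0, N = union of the remaining atoms.
  Atoms in P (indices): 4;  atoms in N (indices): 1, 2, 3, 5
  Positive values: 4.96
  Negative values: -1.13, -2.49, -2.67, -1.2
Step 2: mu+(X) = mu(P) = sum of positive atom values = 4.96
Step 3: mu-(X) = -mu(N) = sum of |negative atom values| = 7.49
Step 4: |mu|(X) = mu+(X) + mu-(X) = 4.96 + 7.49 = 12.45


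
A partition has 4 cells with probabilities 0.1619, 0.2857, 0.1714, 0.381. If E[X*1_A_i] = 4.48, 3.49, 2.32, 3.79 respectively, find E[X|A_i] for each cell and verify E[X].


For each cell A_i: E[X|A_i] = E[X*1_A_i] / P(A_i)
Step 1: E[X|A_1] = 4.48 / 0.1619 = 27.671402
Step 2: E[X|A_2] = 3.49 / 0.2857 = 12.215611
Step 3: E[X|A_3] = 2.32 / 0.1714 = 13.535589
Step 4: E[X|A_4] = 3.79 / 0.381 = 9.947507
Verification: E[X] = sum E[X*1_A_i] = 4.48 + 3.49 + 2.32 + 3.79 = 14.08


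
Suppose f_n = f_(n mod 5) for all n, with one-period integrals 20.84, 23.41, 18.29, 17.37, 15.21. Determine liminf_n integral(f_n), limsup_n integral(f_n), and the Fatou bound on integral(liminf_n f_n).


The sequence (integral(f_n)) is periodic with period 5, repeating the values 20.84, 23.41, 18.29, 17.37, 15.21 indefinitely.
Step 1: For a periodic sequence, every tail (a_m, a_(m+1), ...) contains all 5 period values infinitely often.
Step 2: Hence inf of every tail = min of the period values = min(20.84, 23.41, 18.29, 17.37, 15.21) = 15.21.
        liminf_n integral(f_n) = sup over m of (inf of tail from m) = 15.21.
Step 3: Similarly sup of every tail = max of the period values = 23.41.
        limsup_n integral(f_n) = 23.41.
Step 4: Fatou's lemma: integral(liminf_n f_n) <= liminf_n integral(f_n) = 15.21.
        So the integral of the pointwise liminf is at most 15.21.


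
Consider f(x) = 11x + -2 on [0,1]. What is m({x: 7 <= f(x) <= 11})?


f^(-1)([7, 11]) = {x : 7 <= 11x + -2 <= 11}
Solving: (7 - -2)/11 <= x <= (11 - -2)/11
= [0.818182, 1.181818]
Intersecting with [0,1]: [0.818182, 1]
Measure = 1 - 0.818182 = 0.181818


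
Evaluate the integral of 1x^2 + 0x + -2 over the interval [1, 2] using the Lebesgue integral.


The Lebesgue integral of a Riemann-integrable function agrees with the Riemann integral.
Antiderivative F(x) = (1/3)x^3 + (0/2)x^2 + -2x
F(2) = (1/3)*2^3 + (0/2)*2^2 + -2*2
     = (1/3)*8 + (0/2)*4 + -2*2
     = 2.666667 + 0.0 + -4
     = -1.333333
F(1) = -1.666667
Integral = F(2) - F(1) = -1.333333 - -1.666667 = 0.333333


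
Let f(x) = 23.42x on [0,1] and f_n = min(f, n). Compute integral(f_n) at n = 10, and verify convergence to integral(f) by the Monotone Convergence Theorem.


f(x) = 23.42x on [0,1]; f_n(x) = min(23.42x, n). At n = 10:
Step 1: f(x) reaches 10 at x = 10/23.42 = 0.426985
Step 2: integral(f_10) = integral(23.42x, 0, 0.426985) + integral(10, 0.426985, 1)
       = 23.42*0.426985^2/2 + 10*(1 - 0.426985)
       = 2.134927 + 5.730145
       = 7.865073
Step 3: As n -> infinity, f_n increases to f, so by MCT integral(f_n) -> integral(f) = 23.42/2 = 11.71.
Convergence: integral(f_10) = 7.865073 -> 11.71 as n -> infinity


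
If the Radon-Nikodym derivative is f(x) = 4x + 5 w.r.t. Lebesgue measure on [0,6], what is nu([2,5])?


nu(A) = integral_A (dnu/dmu) dmu = integral_2^5 (4x + 5) dx
Step 1: Antiderivative F(x) = (4/2)x^2 + 5x
Step 2: F(5) = (4/2)*5^2 + 5*5 = 50 + 25 = 75
Step 3: F(2) = (4/2)*2^2 + 5*2 = 8 + 10 = 18
Step 4: nu([2,5]) = F(5) - F(2) = 75 - 18 = 57


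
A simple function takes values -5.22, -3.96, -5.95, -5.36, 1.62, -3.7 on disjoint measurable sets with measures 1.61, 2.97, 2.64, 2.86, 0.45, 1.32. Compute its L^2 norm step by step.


Step 1: Compute |f_i|^2 for each value:
  |-5.22|^2 = 27.2484
  |-3.96|^2 = 15.6816
  |-5.95|^2 = 35.4025
  |-5.36|^2 = 28.7296
  |1.62|^2 = 2.6244
  |-3.7|^2 = 13.69
Step 2: Multiply by measures and sum:
  27.2484 * 1.61 = 43.869924
  15.6816 * 2.97 = 46.574352
  35.4025 * 2.64 = 93.4626
  28.7296 * 2.86 = 82.166656
  2.6244 * 0.45 = 1.18098
  13.69 * 1.32 = 18.0708
Sum = 43.869924 + 46.574352 + 93.4626 + 82.166656 + 1.18098 + 18.0708 = 285.325312
Step 3: Take the p-th root:
||f||_2 = (285.325312)^(1/2) = 16.891575


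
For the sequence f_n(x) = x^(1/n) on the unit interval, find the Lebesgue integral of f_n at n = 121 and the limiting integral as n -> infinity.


At n = 121: f_121(x) = x^(1/121).
Step 1: integral(x^(1/121), 0, 1) = [x^(1/121+1) / (1/121+1)] from 0 to 1
     = 1 / (1/121 + 1) = 1 / ((121+1)/121) = 121/(121+1)
     = 121/122 = 0.991803
Step 2: As n -> infinity, f_n(x) = x^(1/n) -> 1 for x in (0,1], and f_n is increasing in n.
By MCT, lim_n integral(f_n) = integral(lim_n f_n) = integral(1, 0, 1) = 1.
Step 3: Verify convergence: 121/122 = 0.991803 -> 1


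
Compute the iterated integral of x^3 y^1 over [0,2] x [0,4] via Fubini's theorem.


By Fubini's theorem, the double integral factors as a product of single integrals:
Step 1: integral_0^2 x^3 dx = [x^4/4] from 0 to 2
     = 2^4/4 = 4
Step 2: integral_0^4 y^1 dy = [y^2/2] from 0 to 4
     = 4^2/2 = 8
Step 3: Double integral = 4 * 8 = 32


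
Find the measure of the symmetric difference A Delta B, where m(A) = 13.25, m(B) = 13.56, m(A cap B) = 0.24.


m(A Delta B) = m(A) + m(B) - 2*m(A n B)
= 13.25 + 13.56 - 2*0.24
= 13.25 + 13.56 - 0.48
= 26.33


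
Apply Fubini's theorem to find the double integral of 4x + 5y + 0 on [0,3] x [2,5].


By Fubini, integrate in x first, then y.
Step 1: Fix y, integrate over x in [0,3]:
  integral(4x + 5y + 0, x=0..3)
  = 4*(3^2 - 0^2)/2 + (5y + 0)*(3 - 0)
  = 18 + (5y + 0)*3
  = 18 + 15y + 0
  = 18 + 15y
Step 2: Integrate over y in [2,5]:
  integral(18 + 15y, y=2..5)
  = 18*3 + 15*(5^2 - 2^2)/2
  = 54 + 157.5
  = 211.5


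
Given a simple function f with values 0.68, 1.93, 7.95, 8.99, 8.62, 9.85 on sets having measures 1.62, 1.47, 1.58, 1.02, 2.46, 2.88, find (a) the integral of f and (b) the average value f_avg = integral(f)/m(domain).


Step 1: Integral = sum(value_i * measure_i)
= 0.68*1.62 + 1.93*1.47 + 7.95*1.58 + 8.99*1.02 + 8.62*2.46 + 9.85*2.88
= 1.1016 + 2.8371 + 12.561 + 9.1698 + 21.2052 + 28.368
= 75.2427
Step 2: Total measure of domain = 1.62 + 1.47 + 1.58 + 1.02 + 2.46 + 2.88 = 11.03
Step 3: Average value = 75.2427 / 11.03 = 6.821641


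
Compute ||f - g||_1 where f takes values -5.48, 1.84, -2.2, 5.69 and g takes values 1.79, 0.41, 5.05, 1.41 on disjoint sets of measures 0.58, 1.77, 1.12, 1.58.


Step 1: Compute differences f_i - g_i:
  -5.48 - 1.79 = -7.27
  1.84 - 0.41 = 1.43
  -2.2 - 5.05 = -7.25
  5.69 - 1.41 = 4.28
Step 2: Compute |diff|^1 * measure for each set:
  |-7.27|^1 * 0.58 = 7.27 * 0.58 = 4.2166
  |1.43|^1 * 1.77 = 1.43 * 1.77 = 2.5311
  |-7.25|^1 * 1.12 = 7.25 * 1.12 = 8.12
  |4.28|^1 * 1.58 = 4.28 * 1.58 = 6.7624
Step 3: Sum = 21.6301
Step 4: ||f-g||_1 = (21.6301)^(1/1) = 21.6301


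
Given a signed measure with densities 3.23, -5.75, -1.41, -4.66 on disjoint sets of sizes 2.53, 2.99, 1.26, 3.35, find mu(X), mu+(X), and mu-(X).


Step 1: Compute signed measure on each set:
  Set 1: 3.23 * 2.53 = 8.1719
  Set 2: -5.75 * 2.99 = -17.1925
  Set 3: -1.41 * 1.26 = -1.7766
  Set 4: -4.66 * 3.35 = -15.611
Step 2: Total signed measure = (8.1719) + (-17.1925) + (-1.7766) + (-15.611)
     = -26.4082
Step 3: Positive part mu+(X) = sum of positive contributions = 8.1719
Step 4: Negative part mu-(X) = |sum of negative contributions| = 34.5801


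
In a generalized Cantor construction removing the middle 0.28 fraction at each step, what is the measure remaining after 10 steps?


Step 1: At each step, fraction remaining = 1 - 0.28 = 0.72
Step 2: After 10 steps, measure = (0.72)^10
Result = 0.037439


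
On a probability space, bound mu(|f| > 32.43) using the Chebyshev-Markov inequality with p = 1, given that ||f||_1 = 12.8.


Chebyshev/Markov inequality: mu(|f| > eps) <= (||f||_p / eps)^p
Step 1: ||f||_1 / eps = 12.8 / 32.43 = 0.394696
Step 2: Raise to power p = 1:
  (0.394696)^1 = 0.394696
Step 3: Therefore mu(|f| > 32.43) <= 0.394696


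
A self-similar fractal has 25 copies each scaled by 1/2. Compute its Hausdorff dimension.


For a self-similar set with N copies scaled by 1/r:
dim_H = log(N)/log(r) = log(25)/log(2)
= 3.218876/0.693147
= 4.643856


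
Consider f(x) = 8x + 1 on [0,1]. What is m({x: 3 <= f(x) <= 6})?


f^(-1)([3, 6]) = {x : 3 <= 8x + 1 <= 6}
Solving: (3 - 1)/8 <= x <= (6 - 1)/8
= [0.25, 0.625]
Intersecting with [0,1]: [0.25, 0.625]
Measure = 0.625 - 0.25 = 0.375


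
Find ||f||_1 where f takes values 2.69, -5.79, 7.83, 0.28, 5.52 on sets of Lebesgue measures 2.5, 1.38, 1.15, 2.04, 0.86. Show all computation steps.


Step 1: Compute |f_i|^1 for each value:
  |2.69|^1 = 2.69
  |-5.79|^1 = 5.79
  |7.83|^1 = 7.83
  |0.28|^1 = 0.28
  |5.52|^1 = 5.52
Step 2: Multiply by measures and sum:
  2.69 * 2.5 = 6.725
  5.79 * 1.38 = 7.9902
  7.83 * 1.15 = 9.0045
  0.28 * 2.04 = 0.5712
  5.52 * 0.86 = 4.7472
Sum = 6.725 + 7.9902 + 9.0045 + 0.5712 + 4.7472 = 29.0381
Step 3: Take the p-th root:
||f||_1 = (29.0381)^(1/1) = 29.0381


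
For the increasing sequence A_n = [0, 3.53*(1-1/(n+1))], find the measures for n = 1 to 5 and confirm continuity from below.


By continuity of measure from below: if A_n increases to A, then m(A_n) -> m(A).
Here A = [0, 3.53], so m(A) = 3.53
Step 1: a_1 = 3.53*(1 - 1/2) = 1.765, m(A_1) = 1.765
Step 2: a_2 = 3.53*(1 - 1/3) = 2.3533, m(A_2) = 2.3533
Step 3: a_3 = 3.53*(1 - 1/4) = 2.6475, m(A_3) = 2.6475
Step 4: a_4 = 3.53*(1 - 1/5) = 2.824, m(A_4) = 2.824
Step 5: a_5 = 3.53*(1 - 1/6) = 2.9417, m(A_5) = 2.9417
Limit: m(A_n) -> m([0,3.53]) = 3.53


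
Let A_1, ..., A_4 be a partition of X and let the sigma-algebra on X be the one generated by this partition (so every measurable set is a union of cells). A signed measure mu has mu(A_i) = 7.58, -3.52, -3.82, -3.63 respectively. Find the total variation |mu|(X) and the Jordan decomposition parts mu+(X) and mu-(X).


Step 1: Every measurable set is a union of atoms (the cells / points), so a Hahn decomposition is
  obtained by grouping atoms by sign: P = union of atoms with mu > 0, N = union of the remaining atoms.
  Atoms in P (indices): 1;  atoms in N (indices): 2, 3, 4
  Positive values: 7.58
  Negative values: -3.52, -3.82, -3.63
Step 2: mu+(X) = mu(P) = sum of positive atom values = 7.58
Step 3: mu-(X) = -mu(N) = sum of |negative atom values| = 10.97
Step 4: |mu|(X) = mu+(X) + mu-(X) = 7.58 + 10.97 = 18.55


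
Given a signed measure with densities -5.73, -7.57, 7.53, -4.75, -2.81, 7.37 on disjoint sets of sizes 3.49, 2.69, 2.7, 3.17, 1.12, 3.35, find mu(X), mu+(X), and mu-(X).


Step 1: Compute signed measure on each set:
  Set 1: -5.73 * 3.49 = -19.9977
  Set 2: -7.57 * 2.69 = -20.3633
  Set 3: 7.53 * 2.7 = 20.331
  Set 4: -4.75 * 3.17 = -15.0575
  Set 5: -2.81 * 1.12 = -3.1472
  Set 6: 7.37 * 3.35 = 24.6895
Step 2: Total signed measure = (-19.9977) + (-20.3633) + (20.331) + (-15.0575) + (-3.1472) + (24.6895)
     = -13.5452
Step 3: Positive part mu+(X) = sum of positive contributions = 45.0205
Step 4: Negative part mu-(X) = |sum of negative contributions| = 58.5657


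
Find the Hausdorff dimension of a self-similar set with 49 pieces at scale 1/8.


For a self-similar set with N copies scaled by 1/r:
dim_H = log(N)/log(r) = log(49)/log(8)
= 3.89182/2.079442
= 1.87157


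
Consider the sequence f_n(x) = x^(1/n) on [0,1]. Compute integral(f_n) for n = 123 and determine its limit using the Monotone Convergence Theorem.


At n = 123: f_123(x) = x^(1/123).
Step 1: integral(x^(1/123), 0, 1) = [x^(1/123+1) / (1/123+1)] from 0 to 1
     = 1 / (1/123 + 1) = 1 / ((123+1)/123) = 123/(123+1)
     = 123/124 = 0.991935
Step 2: As n -> infinity, f_n(x) = x^(1/n) -> 1 for x in (0,1], and f_n is increasing in n.
By MCT, lim_n integral(f_n) = integral(lim_n f_n) = integral(1, 0, 1) = 1.
Step 3: Verify convergence: 123/124 = 0.991935 -> 1


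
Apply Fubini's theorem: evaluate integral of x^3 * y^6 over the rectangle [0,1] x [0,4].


By Fubini's theorem, the double integral factors as a product of single integrals:
Step 1: integral_0^1 x^3 dx = [x^4/4] from 0 to 1
     = 1^4/4 = 0.25
Step 2: integral_0^4 y^6 dy = [y^7/7] from 0 to 4
     = 4^7/7 = 2340.571429
Step 3: Double integral = 0.25 * 2340.571429 = 585.142857


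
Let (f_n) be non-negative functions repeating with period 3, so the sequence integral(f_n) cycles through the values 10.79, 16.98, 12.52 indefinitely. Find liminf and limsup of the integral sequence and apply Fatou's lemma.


The sequence (integral(f_n)) is periodic with period 3, repeating the values 10.79, 16.98, 12.52 indefinitely.
Step 1: For a periodic sequence, every tail (a_m, a_(m+1), ...) contains all 3 period values infinitely often.
Step 2: Hence inf of every tail = min of the period values = min(10.79, 16.98, 12.52) = 10.79.
        liminf_n integral(f_n) = sup over m of (inf of tail from m) = 10.79.
Step 3: Similarly sup of every tail = max of the period values = 16.98.
        limsup_n integral(f_n) = 16.98.
Step 4: Fatou's lemma: integral(liminf_n f_n) <= liminf_n integral(f_n) = 10.79.
        So the integral of the pointwise liminf is at most 10.79.


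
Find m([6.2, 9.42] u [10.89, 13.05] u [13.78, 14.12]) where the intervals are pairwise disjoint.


For pairwise disjoint intervals, m(union) = sum of lengths.
= (9.42 - 6.2) + (13.05 - 10.89) + (14.12 - 13.78)
= 3.22 + 2.16 + 0.34
= 5.72


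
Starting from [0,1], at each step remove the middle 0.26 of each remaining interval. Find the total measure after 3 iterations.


Step 1: At each step, fraction remaining = 1 - 0.26 = 0.74
Step 2: After 3 steps, measure = (0.74)^3
Step 3: Computing the power step by step:
  After step 1: 0.74
  After step 2: 0.5476
  After step 3: 0.405224
Result = 0.405224


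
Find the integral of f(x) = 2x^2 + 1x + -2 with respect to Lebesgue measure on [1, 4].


The Lebesgue integral of a Riemann-integrable function agrees with the Riemann integral.
Antiderivative F(x) = (2/3)x^3 + (1/2)x^2 + -2x
F(4) = (2/3)*4^3 + (1/2)*4^2 + -2*4
     = (2/3)*64 + (1/2)*16 + -2*4
     = 42.666667 + 8 + -8
     = 42.666667
F(1) = -0.833333
Integral = F(4) - F(1) = 42.666667 - -0.833333 = 43.5


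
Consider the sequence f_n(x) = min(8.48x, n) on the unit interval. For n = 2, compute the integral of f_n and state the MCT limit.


f(x) = 8.48x on [0,1]; f_n(x) = min(8.48x, n). At n = 2:
Step 1: f(x) reaches 2 at x = 2/8.48 = 0.235849
Step 2: integral(f_2) = integral(8.48x, 0, 0.235849) + integral(2, 0.235849, 1)
       = 8.48*0.235849^2/2 + 2*(1 - 0.235849)
       = 0.235849 + 1.528302
       = 1.764151
Step 3: As n -> infinity, f_n increases to f, so by MCT integral(f_n) -> integral(f) = 8.48/2 = 4.24.
Convergence: integral(f_2) = 1.764151 -> 4.24 as n -> infinity


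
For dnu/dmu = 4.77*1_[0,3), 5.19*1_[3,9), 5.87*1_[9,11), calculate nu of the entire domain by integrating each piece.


Integrate each piece of the Radon-Nikodym derivative:
Step 1: integral_0^3 4.77 dx = 4.77*(3-0) = 4.77*3 = 14.31
Step 2: integral_3^9 5.19 dx = 5.19*(9-3) = 5.19*6 = 31.14
Step 3: integral_9^11 5.87 dx = 5.87*(11-9) = 5.87*2 = 11.74
Total: 14.31 + 31.14 + 11.74 = 57.19


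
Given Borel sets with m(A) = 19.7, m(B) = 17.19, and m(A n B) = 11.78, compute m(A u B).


By inclusion-exclusion: m(A u B) = m(A) + m(B) - m(A n B)
= 19.7 + 17.19 - 11.78
= 25.11


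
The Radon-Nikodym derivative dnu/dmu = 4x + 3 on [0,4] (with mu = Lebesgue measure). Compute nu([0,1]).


nu(A) = integral_A (dnu/dmu) dmu = integral_0^1 (4x + 3) dx
Step 1: Antiderivative F(x) = (4/2)x^2 + 3x
Step 2: F(1) = (4/2)*1^2 + 3*1 = 2 + 3 = 5
Step 3: F(0) = (4/2)*0^2 + 3*0 = 0.0 + 0 = 0.0
Step 4: nu([0,1]) = F(1) - F(0) = 5 - 0.0 = 5


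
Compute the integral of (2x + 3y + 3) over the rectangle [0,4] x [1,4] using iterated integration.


By Fubini, integrate in x first, then y.
Step 1: Fix y, integrate over x in [0,4]:
  integral(2x + 3y + 3, x=0..4)
  = 2*(4^2 - 0^2)/2 + (3y + 3)*(4 - 0)
  = 16 + (3y + 3)*4
  = 16 + 12y + 12
  = 28 + 12y
Step 2: Integrate over y in [1,4]:
  integral(28 + 12y, y=1..4)
  = 28*3 + 12*(4^2 - 1^2)/2
  = 84 + 90
  = 174


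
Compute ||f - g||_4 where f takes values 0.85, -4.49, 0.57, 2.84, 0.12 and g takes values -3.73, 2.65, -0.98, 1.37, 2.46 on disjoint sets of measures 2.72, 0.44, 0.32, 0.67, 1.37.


Step 1: Compute differences f_i - g_i:
  0.85 - -3.73 = 4.58
  -4.49 - 2.65 = -7.14
  0.57 - -0.98 = 1.55
  2.84 - 1.37 = 1.47
  0.12 - 2.46 = -2.34
Step 2: Compute |diff|^4 * measure for each set:
  |4.58|^4 * 2.72 = 440.009357 * 2.72 = 1196.825451
  |-7.14|^4 * 0.44 = 2598.919616 * 0.44 = 1143.524631
  |1.55|^4 * 0.32 = 5.772006 * 0.32 = 1.847042
  |1.47|^4 * 0.67 = 4.669489 * 0.67 = 3.128558
  |-2.34|^4 * 1.37 = 29.982195 * 1.37 = 41.075608
Step 3: Sum = 2386.401289
Step 4: ||f-g||_4 = (2386.401289)^(1/4) = 6.989335


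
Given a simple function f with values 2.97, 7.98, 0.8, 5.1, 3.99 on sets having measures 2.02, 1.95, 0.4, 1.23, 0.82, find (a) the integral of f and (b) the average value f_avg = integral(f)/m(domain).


Step 1: Integral = sum(value_i * measure_i)
= 2.97*2.02 + 7.98*1.95 + 0.8*0.4 + 5.1*1.23 + 3.99*0.82
= 5.9994 + 15.561 + 0.32 + 6.273 + 3.2718
= 31.4252
Step 2: Total measure of domain = 2.02 + 1.95 + 0.4 + 1.23 + 0.82 = 6.42
Step 3: Average value = 31.4252 / 6.42 = 4.894891


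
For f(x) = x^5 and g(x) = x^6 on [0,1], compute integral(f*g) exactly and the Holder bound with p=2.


Step 1: Exact integral of f*g = integral(x^11, 0, 1) = 1/12
     = 0.083333
Step 2: Holder bound with p=2, q=2:
  ||f||_p = (integral x^10 dx)^(1/2) = (1/11)^(1/2) = 0.301511
  ||g||_q = (integral x^12 dx)^(1/2) = (1/13)^(1/2) = 0.27735
Step 3: Holder bound = ||f||_p * ||g||_q = 0.301511 * 0.27735 = 0.083624
Verification: 0.083333 <= 0.083624 (Holder holds)


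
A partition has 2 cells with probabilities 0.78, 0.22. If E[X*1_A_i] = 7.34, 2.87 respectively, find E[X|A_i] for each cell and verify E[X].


For each cell A_i: E[X|A_i] = E[X*1_A_i] / P(A_i)
Step 1: E[X|A_1] = 7.34 / 0.78 = 9.410256
Step 2: E[X|A_2] = 2.87 / 0.22 = 13.045455
Verification: E[X] = sum E[X*1_A_i] = 7.34 + 2.87 = 10.21


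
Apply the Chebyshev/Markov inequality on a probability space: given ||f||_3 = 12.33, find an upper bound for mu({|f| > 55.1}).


Chebyshev/Markov inequality: mu(|f| > eps) <= (||f||_p / eps)^p
Step 1: ||f||_3 / eps = 12.33 / 55.1 = 0.223775
Step 2: Raise to power p = 3:
  (0.223775)^3 = 0.011206
Step 3: Therefore mu(|f| > 55.1) <= 0.011206


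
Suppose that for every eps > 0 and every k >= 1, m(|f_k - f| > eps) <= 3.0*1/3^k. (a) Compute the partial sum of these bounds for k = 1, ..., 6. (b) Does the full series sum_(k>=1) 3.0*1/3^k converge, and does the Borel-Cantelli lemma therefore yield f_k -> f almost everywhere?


Step 1: List the terms 3.0*1/3^k for k = 1 to 6:
  k=1: 1
  k=2: 0.333333
  k=3: 0.111111
  k=4: 0.037037
  k=5: 0.012346
  k=6: 0.004115
Step 2: Partial sum = 1 + 0.333333 + 0.111111 + 0.037037 + 0.012346 + 0.004115
     = 1.497942
Step 3: The full series sum_(k>=1) 3.0*1/3^k converges (geometric series with ratio 1/3 < 1; a constant multiple of a convergent series converges).
Step 4: Fix eps > 0. Since sum_k m(|f_k - f| > eps) < infinity, the Borel-Cantelli lemma gives
        m(limsup_k {|f_k - f| > eps}) = 0, i.e. for a.e. x, |f_k(x) - f(x)| <= eps for all large k.
        Applying this with eps = 1/j for j = 1, 2, ... and intersecting the countably many full-measure sets,
        for a.e. x we get limsup_k |f_k(x) - f(x)| <= 1/j for every j, hence f_k -> f almost everywhere.
Conclusion: series converges; Borel-Cantelli yields f_k -> f a.e.


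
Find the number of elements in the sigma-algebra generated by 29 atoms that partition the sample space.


Each element of the sigma-algebra is a union of some subset of the 29 atoms.
The number of such subsets is 2^29 = 536870912.


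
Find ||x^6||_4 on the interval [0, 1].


Step 1: ||f||_4 = (integral_0^1 |x^6|^4 dx)^(1/4)
     = (integral_0^1 x^24 dx)^(1/4)
Step 2: integral_0^1 x^24 dx = [x^25/(25)] from 0 to 1 = 1^25/25
     = 1/25 = 0.04
Step 3: ||f||_4 = (0.04)^(1/4) = 0.447214


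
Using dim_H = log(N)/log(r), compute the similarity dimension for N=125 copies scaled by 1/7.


For a self-similar set with N copies scaled by 1/r:
dim_H = log(N)/log(r) = log(125)/log(7)
= 4.828314/1.94591
= 2.481262


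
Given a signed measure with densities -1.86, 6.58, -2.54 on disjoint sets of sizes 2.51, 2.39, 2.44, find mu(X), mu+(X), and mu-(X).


Step 1: Compute signed measure on each set:
  Set 1: -1.86 * 2.51 = -4.6686
  Set 2: 6.58 * 2.39 = 15.7262
  Set 3: -2.54 * 2.44 = -6.1976
Step 2: Total signed measure = (-4.6686) + (15.7262) + (-6.1976)
     = 4.86
Step 3: Positive part mu+(X) = sum of positive contributions = 15.7262
Step 4: Negative part mu-(X) = |sum of negative contributions| = 10.8662


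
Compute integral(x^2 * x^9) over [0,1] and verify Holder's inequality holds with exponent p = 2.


Step 1: Exact integral of f*g = integral(x^11, 0, 1) = 1/12
     = 0.083333
Step 2: Holder bound with p=2, q=2:
  ||f||_p = (integral x^4 dx)^(1/2) = (1/5)^(1/2) = 0.447214
  ||g||_q = (integral x^18 dx)^(1/2) = (1/19)^(1/2) = 0.229416
Step 3: Holder bound = ||f||_p * ||g||_q = 0.447214 * 0.229416 = 0.102598
Verification: 0.083333 <= 0.102598 (Holder holds)


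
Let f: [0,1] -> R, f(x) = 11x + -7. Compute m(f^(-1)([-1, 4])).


f^(-1)([-1, 4]) = {x : -1 <= 11x + -7 <= 4}
Solving: (-1 - -7)/11 <= x <= (4 - -7)/11
= [0.545455, 1]
Intersecting with [0,1]: [0.545455, 1]
Measure = 1 - 0.545455 = 0.454545


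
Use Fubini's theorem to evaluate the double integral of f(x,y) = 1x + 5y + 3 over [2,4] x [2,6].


By Fubini, integrate in x first, then y.
Step 1: Fix y, integrate over x in [2,4]:
  integral(1x + 5y + 3, x=2..4)
  = 1*(4^2 - 2^2)/2 + (5y + 3)*(4 - 2)
  = 6 + (5y + 3)*2
  = 6 + 10y + 6
  = 12 + 10y
Step 2: Integrate over y in [2,6]:
  integral(12 + 10y, y=2..6)
  = 12*4 + 10*(6^2 - 2^2)/2
  = 48 + 160
  = 208


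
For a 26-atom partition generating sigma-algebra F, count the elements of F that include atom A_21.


Each element of F is a union of some subset S of the 26 atoms.
The element contains A_21 iff A_21 is in S.
So we count subsets S of {A_1,...,A_26} with A_21 in S: choose freely among the other 25 atoms.
Count = 2^(26-1) = 2^25 = 33554432.


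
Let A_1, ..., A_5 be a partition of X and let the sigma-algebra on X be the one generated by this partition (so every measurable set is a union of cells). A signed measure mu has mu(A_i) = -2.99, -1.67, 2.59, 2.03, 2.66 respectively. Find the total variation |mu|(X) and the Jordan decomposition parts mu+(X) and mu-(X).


Step 1: Every measurable set is a union of atoms (the cells / points), so a Hahn decomposition is
  obtained by grouping atoms by sign: P = union of atoms with mu > 0, N = union of the remaining atoms.
  Atoms in P (indices): 3, 4, 5;  atoms in N (indices): 1, 2
  Positive values: 2.59, 2.03, 2.66
  Negative values: -2.99, -1.67
Step 2: mu+(X) = mu(P) = sum of positive atom values = 7.28
Step 3: mu-(X) = -mu(N) = sum of |negative atom values| = 4.66
Step 4: |mu|(X) = mu+(X) + mu-(X) = 7.28 + 4.66 = 11.94


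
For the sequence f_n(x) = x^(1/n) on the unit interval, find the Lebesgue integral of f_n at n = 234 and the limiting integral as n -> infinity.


At n = 234: f_234(x) = x^(1/234).
Step 1: integral(x^(1/234), 0, 1) = [x^(1/234+1) / (1/234+1)] from 0 to 1
     = 1 / (1/234 + 1) = 1 / ((234+1)/234) = 234/(234+1)
     = 234/235 = 0.995745
Step 2: As n -> infinity, f_n(x) = x^(1/n) -> 1 for x in (0,1], and f_n is increasing in n.
By MCT, lim_n integral(f_n) = integral(lim_n f_n) = integral(1, 0, 1) = 1.
Step 3: Verify convergence: 234/235 = 0.995745 -> 1


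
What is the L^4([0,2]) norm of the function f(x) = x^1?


Step 1: ||f||_4 = (integral_0^2 |x^1|^4 dx)^(1/4)
     = (integral_0^2 x^4 dx)^(1/4)
Step 2: integral_0^2 x^4 dx = [x^5/(5)] from 0 to 2 = 2^5/5
     = 32/5 = 6.4
Step 3: ||f||_4 = (6.4)^(1/4) = 1.590541


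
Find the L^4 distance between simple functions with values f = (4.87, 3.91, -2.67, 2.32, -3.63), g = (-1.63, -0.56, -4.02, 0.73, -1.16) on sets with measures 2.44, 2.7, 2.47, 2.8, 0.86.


Step 1: Compute differences f_i - g_i:
  4.87 - -1.63 = 6.5
  3.91 - -0.56 = 4.47
  -2.67 - -4.02 = 1.35
  2.32 - 0.73 = 1.59
  -3.63 - -1.16 = -2.47
Step 2: Compute |diff|^4 * measure for each set:
  |6.5|^4 * 2.44 = 1785.0625 * 2.44 = 4355.5525
  |4.47|^4 * 2.7 = 399.236365 * 2.7 = 1077.938185
  |1.35|^4 * 2.47 = 3.321506 * 2.47 = 8.20412
  |1.59|^4 * 2.8 = 6.39129 * 2.8 = 17.895611
  |-2.47|^4 * 0.86 = 37.220981 * 0.86 = 32.010043
Step 3: Sum = 5491.60046
Step 4: ||f-g||_4 = (5491.60046)^(1/4) = 8.608445


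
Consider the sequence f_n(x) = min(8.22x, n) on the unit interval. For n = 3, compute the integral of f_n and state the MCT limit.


f(x) = 8.22x on [0,1]; f_n(x) = min(8.22x, n). At n = 3:
Step 1: f(x) reaches 3 at x = 3/8.22 = 0.364964
Step 2: integral(f_3) = integral(8.22x, 0, 0.364964) + integral(3, 0.364964, 1)
       = 8.22*0.364964^2/2 + 3*(1 - 0.364964)
       = 0.547445 + 1.905109
       = 2.452555
Step 3: As n -> infinity, f_n increases to f, so by MCT integral(f_n) -> integral(f) = 8.22/2 = 4.11.
Convergence: integral(f_3) = 2.452555 -> 4.11 as n -> infinity


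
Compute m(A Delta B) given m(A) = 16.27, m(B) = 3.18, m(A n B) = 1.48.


m(A Delta B) = m(A) + m(B) - 2*m(A n B)
= 16.27 + 3.18 - 2*1.48
= 16.27 + 3.18 - 2.96
= 16.49


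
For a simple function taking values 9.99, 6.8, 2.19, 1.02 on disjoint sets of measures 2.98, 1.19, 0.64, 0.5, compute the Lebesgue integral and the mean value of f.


Step 1: Integral = sum(value_i * measure_i)
= 9.99*2.98 + 6.8*1.19 + 2.19*0.64 + 1.02*0.5
= 29.7702 + 8.092 + 1.4016 + 0.51
= 39.7738
Step 2: Total measure of domain = 2.98 + 1.19 + 0.64 + 0.5 = 5.31
Step 3: Average value = 39.7738 / 5.31 = 7.490358


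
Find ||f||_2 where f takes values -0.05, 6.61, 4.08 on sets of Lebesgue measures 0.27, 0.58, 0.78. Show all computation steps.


Step 1: Compute |f_i|^2 for each value:
  |-0.05|^2 = 0.0025
  |6.61|^2 = 43.6921
  |4.08|^2 = 16.6464
Step 2: Multiply by measures and sum:
  0.0025 * 0.27 = 6.750000e-04
  43.6921 * 0.58 = 25.341418
  16.6464 * 0.78 = 12.984192
Sum = 6.750000e-04 + 25.341418 + 12.984192 = 38.326285
Step 3: Take the p-th root:
||f||_2 = (38.326285)^(1/2) = 6.190823


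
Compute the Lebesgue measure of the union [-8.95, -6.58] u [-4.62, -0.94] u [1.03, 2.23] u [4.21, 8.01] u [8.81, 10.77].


For pairwise disjoint intervals, m(union) = sum of lengths.
= (-6.58 - -8.95) + (-0.94 - -4.62) + (2.23 - 1.03) + (8.01 - 4.21) + (10.77 - 8.81)
= 2.37 + 3.68 + 1.2 + 3.8 + 1.96
= 13.01


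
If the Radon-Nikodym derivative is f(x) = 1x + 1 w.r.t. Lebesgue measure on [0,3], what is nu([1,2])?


nu(A) = integral_A (dnu/dmu) dmu = integral_1^2 (1x + 1) dx
Step 1: Antiderivative F(x) = (1/2)x^2 + 1x
Step 2: F(2) = (1/2)*2^2 + 1*2 = 2 + 2 = 4
Step 3: F(1) = (1/2)*1^2 + 1*1 = 0.5 + 1 = 1.5
Step 4: nu([1,2]) = F(2) - F(1) = 4 - 1.5 = 2.5


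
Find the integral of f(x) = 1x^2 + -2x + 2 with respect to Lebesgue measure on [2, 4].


The Lebesgue integral of a Riemann-integrable function agrees with the Riemann integral.
Antiderivative F(x) = (1/3)x^3 + (-2/2)x^2 + 2x
F(4) = (1/3)*4^3 + (-2/2)*4^2 + 2*4
     = (1/3)*64 + (-2/2)*16 + 2*4
     = 21.333333 + -16 + 8
     = 13.333333
F(2) = 2.666667
Integral = F(4) - F(2) = 13.333333 - 2.666667 = 10.666667


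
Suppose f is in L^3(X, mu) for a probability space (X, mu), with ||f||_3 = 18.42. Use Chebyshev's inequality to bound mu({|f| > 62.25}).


Chebyshev/Markov inequality: mu(|f| > eps) <= (||f||_p / eps)^p
Step 1: ||f||_3 / eps = 18.42 / 62.25 = 0.295904
Step 2: Raise to power p = 3:
  (0.295904)^3 = 0.025909
Step 3: Therefore mu(|f| > 62.25) <= 0.025909


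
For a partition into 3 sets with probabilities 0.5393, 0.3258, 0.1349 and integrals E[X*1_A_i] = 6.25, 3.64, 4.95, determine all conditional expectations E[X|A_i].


For each cell A_i: E[X|A_i] = E[X*1_A_i] / P(A_i)
Step 1: E[X|A_1] = 6.25 / 0.5393 = 11.589097
Step 2: E[X|A_2] = 3.64 / 0.3258 = 11.172498
Step 3: E[X|A_3] = 4.95 / 0.1349 = 36.693847
Verification: E[X] = sum E[X*1_A_i] = 6.25 + 3.64 + 4.95 = 14.84


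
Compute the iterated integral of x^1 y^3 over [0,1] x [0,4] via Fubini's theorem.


By Fubini's theorem, the double integral factors as a product of single integrals:
Step 1: integral_0^1 x^1 dx = [x^2/2] from 0 to 1
     = 1^2/2 = 0.5
Step 2: integral_0^4 y^3 dy = [y^4/4] from 0 to 4
     = 4^4/4 = 64
Step 3: Double integral = 0.5 * 64 = 32


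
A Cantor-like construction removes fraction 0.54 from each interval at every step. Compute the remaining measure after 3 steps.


Step 1: At each step, fraction remaining = 1 - 0.54 = 0.46
Step 2: After 3 steps, measure = (0.46)^3
Step 3: Computing the power step by step:
  After step 1: 0.46
  After step 2: 0.2116
  After step 3: 0.097336
Result = 0.097336


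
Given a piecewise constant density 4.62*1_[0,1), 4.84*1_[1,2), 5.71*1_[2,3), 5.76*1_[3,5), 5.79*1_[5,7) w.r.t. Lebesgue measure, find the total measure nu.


Integrate each piece of the Radon-Nikodym derivative:
Step 1: integral_0^1 4.62 dx = 4.62*(1-0) = 4.62*1 = 4.62
Step 2: integral_1^2 4.84 dx = 4.84*(2-1) = 4.84*1 = 4.84
Step 3: integral_2^3 5.71 dx = 5.71*(3-2) = 5.71*1 = 5.71
Step 4: integral_3^5 5.76 dx = 5.76*(5-3) = 5.76*2 = 11.52
Step 5: integral_5^7 5.79 dx = 5.79*(7-5) = 5.79*2 = 11.58
Total: 4.62 + 4.84 + 5.71 + 11.52 + 11.58 = 38.27


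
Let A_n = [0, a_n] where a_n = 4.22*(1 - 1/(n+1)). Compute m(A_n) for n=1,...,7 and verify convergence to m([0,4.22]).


By continuity of measure from below: if A_n increases to A, then m(A_n) -> m(A).
Here A = [0, 4.22], so m(A) = 4.22
Step 1: a_1 = 4.22*(1 - 1/2) = 2.11, m(A_1) = 2.11
Step 2: a_2 = 4.22*(1 - 1/3) = 2.8133, m(A_2) = 2.8133
Step 3: a_3 = 4.22*(1 - 1/4) = 3.165, m(A_3) = 3.165
Step 4: a_4 = 4.22*(1 - 1/5) = 3.376, m(A_4) = 3.376
Step 5: a_5 = 4.22*(1 - 1/6) = 3.5167, m(A_5) = 3.5167
Step 6: a_6 = 4.22*(1 - 1/7) = 3.6171, m(A_6) = 3.6171
Step 7: a_7 = 4.22*(1 - 1/8) = 3.6925, m(A_7) = 3.6925
Limit: m(A_n) -> m([0,4.22]) = 4.22


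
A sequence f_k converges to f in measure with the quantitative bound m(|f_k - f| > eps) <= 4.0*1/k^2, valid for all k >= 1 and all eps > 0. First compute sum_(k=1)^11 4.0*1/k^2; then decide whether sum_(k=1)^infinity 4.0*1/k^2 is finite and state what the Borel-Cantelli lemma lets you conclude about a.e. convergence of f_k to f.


Step 1: List the terms 4.0*1/k^2 for k = 1 to 11:
  k=1: 4
  k=2: 1
  k=3: 0.444444
  k=4: 0.25
  k=5: 0.16
  k=6: 0.111111
  k=7: 0.081633
  k=8: 0.0625
  k=9: 0.049383
  k=10: 0.04
  k=11: 0.033058
Step 2: Partial sum = 4 + 1 + 0.444444 + 0.25 + 0.16 + 0.111111 + 0.081633 + 0.0625 + 0.049383 + 0.04 + 0.033058
     = 6.232129
Step 3: The full series sum_(k>=1) 4.0*1/k^2 converges (p-series with p = 2 > 1; a constant multiple of a convergent series converges).
Step 4: Fix eps > 0. Since sum_k m(|f_k - f| > eps) < infinity, the Borel-Cantelli lemma gives
        m(limsup_k {|f_k - f| > eps}) = 0, i.e. for a.e. x, |f_k(x) - f(x)| <= eps for all large k.
        Applying this with eps = 1/j for j = 1, 2, ... and intersecting the countably many full-measure sets,
        for a.e. x we get limsup_k |f_k(x) - f(x)| <= 1/j for every j, hence f_k -> f almost everywhere.
Conclusion: series converges; Borel-Cantelli yields f_k -> f a.e.


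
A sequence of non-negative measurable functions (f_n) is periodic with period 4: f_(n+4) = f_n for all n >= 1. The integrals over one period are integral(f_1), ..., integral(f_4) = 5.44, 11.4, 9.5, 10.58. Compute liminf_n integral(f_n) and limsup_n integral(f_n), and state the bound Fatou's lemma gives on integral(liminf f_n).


The sequence (integral(f_n)) is periodic with period 4, repeating the values 5.44, 11.4, 9.5, 10.58 indefinitely.
Step 1: For a periodic sequence, every tail (a_m, a_(m+1), ...) contains all 4 period values infinitely often.
Step 2: Hence inf of every tail = min of the period values = min(5.44, 11.4, 9.5, 10.58) = 5.44.
        liminf_n integral(f_n) = sup over m of (inf of tail from m) = 5.44.
Step 3: Similarly sup of every tail = max of the period values = 11.4.
        limsup_n integral(f_n) = 11.4.
Step 4: Fatou's lemma: integral(liminf_n f_n) <= liminf_n integral(f_n) = 5.44.
        So the integral of the pointwise liminf is at most 5.44.


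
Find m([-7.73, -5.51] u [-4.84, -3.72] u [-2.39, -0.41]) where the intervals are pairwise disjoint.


For pairwise disjoint intervals, m(union) = sum of lengths.
= (-5.51 - -7.73) + (-3.72 - -4.84) + (-0.41 - -2.39)
= 2.22 + 1.12 + 1.98
= 5.32


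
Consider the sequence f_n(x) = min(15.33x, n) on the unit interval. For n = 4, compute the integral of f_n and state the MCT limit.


f(x) = 15.33x on [0,1]; f_n(x) = min(15.33x, n). At n = 4:
Step 1: f(x) reaches 4 at x = 4/15.33 = 0.260926
Step 2: integral(f_4) = integral(15.33x, 0, 0.260926) + integral(4, 0.260926, 1)
       = 15.33*0.260926^2/2 + 4*(1 - 0.260926)
       = 0.521853 + 2.956295
       = 3.478147
Step 3: As n -> infinity, f_n increases to f, so by MCT integral(f_n) -> integral(f) = 15.33/2 = 7.665.
Convergence: integral(f_4) = 3.478147 -> 7.665 as n -> infinity
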